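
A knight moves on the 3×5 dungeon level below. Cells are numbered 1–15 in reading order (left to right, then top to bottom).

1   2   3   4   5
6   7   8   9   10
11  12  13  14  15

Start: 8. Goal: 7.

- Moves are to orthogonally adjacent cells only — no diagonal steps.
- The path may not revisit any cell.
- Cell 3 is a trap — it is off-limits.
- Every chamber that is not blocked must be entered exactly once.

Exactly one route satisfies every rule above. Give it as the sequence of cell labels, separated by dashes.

8 - 9 - 4 - 5 - 10 - 15 - 14 - 13 - 12 - 11 - 6 - 1 - 2 - 7

Need to visit all 14 open cells exactly once, starting at 8 and ending at 7.
Cell 2 has only two open neighbours (7 and 1), so the path must pass straight through it: one of those is the cell it's entered from and the other is where it exits.
Route from 8: right 1 to 9, up 1 to 4, right 1 to 5, down 2 to 15, left 4 to 11, up 2 to 1, right 1 to 2, down 1 to 7 — 13 moves in all.
Check: all 14 open cells covered.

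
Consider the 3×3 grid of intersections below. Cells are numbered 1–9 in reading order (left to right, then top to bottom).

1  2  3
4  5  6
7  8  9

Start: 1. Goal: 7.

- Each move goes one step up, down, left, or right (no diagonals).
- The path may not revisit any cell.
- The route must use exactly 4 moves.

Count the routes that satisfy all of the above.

3

Need simple routes of exactly 4 moves from 1 to 7 (Manhattan distance 2, so 1 moves are spent on a detour and 1 undoing it).
Enumerating: 1 4 5 8 7 | 1 2 5 8 7 | 1 2 5 4 7.
That gives 3 routes.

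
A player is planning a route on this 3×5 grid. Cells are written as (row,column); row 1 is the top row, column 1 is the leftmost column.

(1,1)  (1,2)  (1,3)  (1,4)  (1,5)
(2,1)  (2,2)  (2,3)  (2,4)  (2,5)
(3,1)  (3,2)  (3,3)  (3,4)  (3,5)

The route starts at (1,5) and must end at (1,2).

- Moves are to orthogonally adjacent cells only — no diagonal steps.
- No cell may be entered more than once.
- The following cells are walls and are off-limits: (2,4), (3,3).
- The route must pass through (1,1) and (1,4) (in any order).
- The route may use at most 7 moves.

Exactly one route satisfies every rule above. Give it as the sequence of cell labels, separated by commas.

(1,5), (1,4), (1,3), (2,3), (2,2), (2,1), (1,1), (1,2)

The budget equals the shortest possible length, so every move has to be on a shortest route through the required cells.
Route from (1,5): left 2 to (1,3), down 1 to (2,3), left 2 to (2,1), up 1 to (1,1), right 1 to (1,2) — 7 moves in all.
Check: all required cells visited; 7 ≤ 7 moves.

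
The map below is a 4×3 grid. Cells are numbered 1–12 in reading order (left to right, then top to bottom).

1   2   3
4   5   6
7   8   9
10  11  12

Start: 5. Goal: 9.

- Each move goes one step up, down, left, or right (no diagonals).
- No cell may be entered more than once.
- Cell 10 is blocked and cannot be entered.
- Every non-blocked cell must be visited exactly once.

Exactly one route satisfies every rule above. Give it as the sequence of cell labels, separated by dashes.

Need to visit all 11 open cells exactly once, starting at 5 and ending at 9.
Route from 5: right 1 to 6, up 1 to 3, left 2 to 1, down 2 to 7, right 1 to 8, down 1 to 11, right 1 to 12, up 1 to 9 — 10 moves in all.
Check: all 11 open cells covered.

5 - 6 - 3 - 2 - 1 - 4 - 7 - 8 - 11 - 12 - 9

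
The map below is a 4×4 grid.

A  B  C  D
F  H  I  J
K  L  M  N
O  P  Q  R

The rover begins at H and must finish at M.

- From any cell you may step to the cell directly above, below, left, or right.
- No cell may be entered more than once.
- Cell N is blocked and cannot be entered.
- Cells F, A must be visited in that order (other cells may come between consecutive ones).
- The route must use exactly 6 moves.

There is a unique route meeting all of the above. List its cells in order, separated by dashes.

H - F - A - B - C - I - M

The waypoints must appear in the order F, A, with no cell reused.
Route from H: left 1 to F, up 1 to A, right 2 to C, down 2 to M — 6 moves in all.
Check: order respected (F at step 1, A at step 2); 6 moves as required.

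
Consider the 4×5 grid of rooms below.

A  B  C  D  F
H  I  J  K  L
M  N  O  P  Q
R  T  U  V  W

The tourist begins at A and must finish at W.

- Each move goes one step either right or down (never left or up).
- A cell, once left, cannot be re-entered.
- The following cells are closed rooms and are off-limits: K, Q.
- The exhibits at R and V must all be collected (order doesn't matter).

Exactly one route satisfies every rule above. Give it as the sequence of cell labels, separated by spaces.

A H M R T U V W

Moves only go right or down, so the column and row indices never decrease.
Route from A: down 3 to R, right 4 to W — 7 moves in all.
Check: all required cells visited.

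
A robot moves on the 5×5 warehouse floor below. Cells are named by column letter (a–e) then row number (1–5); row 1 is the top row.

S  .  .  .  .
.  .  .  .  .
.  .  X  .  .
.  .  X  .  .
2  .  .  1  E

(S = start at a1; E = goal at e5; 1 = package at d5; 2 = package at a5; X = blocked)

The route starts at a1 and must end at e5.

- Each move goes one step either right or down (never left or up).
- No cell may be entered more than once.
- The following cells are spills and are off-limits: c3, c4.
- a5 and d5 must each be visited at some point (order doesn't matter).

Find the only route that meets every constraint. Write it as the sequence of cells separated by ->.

Moves only go right or down, so the column and row indices never decrease.
Route from a1: 4× down (reaching a5), 4× right (reaching e5) — 8 moves in all.
Check: all required cells visited.

a1 -> a2 -> a3 -> a4 -> a5 -> b5 -> c5 -> d5 -> e5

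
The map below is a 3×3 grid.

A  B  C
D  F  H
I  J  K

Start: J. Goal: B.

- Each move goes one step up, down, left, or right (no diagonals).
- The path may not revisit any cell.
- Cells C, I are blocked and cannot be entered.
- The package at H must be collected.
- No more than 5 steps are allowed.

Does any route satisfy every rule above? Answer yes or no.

One route that works: J → K → H → F → B.

yes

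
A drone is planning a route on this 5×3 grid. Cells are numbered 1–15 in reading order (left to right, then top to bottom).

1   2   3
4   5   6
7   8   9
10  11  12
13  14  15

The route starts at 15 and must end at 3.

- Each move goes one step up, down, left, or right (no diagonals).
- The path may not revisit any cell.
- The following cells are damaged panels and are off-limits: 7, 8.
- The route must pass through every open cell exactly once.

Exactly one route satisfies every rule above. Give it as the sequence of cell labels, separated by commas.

15, 14, 13, 10, 11, 12, 9, 6, 5, 4, 1, 2, 3

Need to visit all 13 open cells exactly once, starting at 15 and ending at 3.
Cell 9 has only two open neighbours (6 and 12), so the path must pass straight through it: one of those is the cell it's entered from and the other is where it exits.
Route from 15: 2× left (reaching 13), up to 10, 2× right (reaching 12), 2× up (reaching 6), 2× left (reaching 4), up to 1, 2× right (reaching 3) — 12 moves in all.
Check: all 13 open cells covered.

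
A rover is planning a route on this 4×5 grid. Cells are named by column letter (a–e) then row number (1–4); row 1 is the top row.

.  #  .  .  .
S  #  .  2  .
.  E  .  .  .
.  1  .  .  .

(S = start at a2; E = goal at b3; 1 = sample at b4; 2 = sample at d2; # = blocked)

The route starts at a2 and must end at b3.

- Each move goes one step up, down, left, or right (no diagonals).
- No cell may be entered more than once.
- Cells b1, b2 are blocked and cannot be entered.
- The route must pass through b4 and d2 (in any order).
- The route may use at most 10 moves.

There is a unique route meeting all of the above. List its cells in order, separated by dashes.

a2 - a3 - a4 - b4 - c4 - d4 - d3 - d2 - c2 - c3 - b3

The budget equals the shortest possible length, so every move has to be on a shortest route through the required cells.
Route from a2: down 2 to a4, right 3 to d4, up 2 to d2, left 1 to c2, down 1 to c3, left 1 to b3 — 10 moves in all.
Check: all required cells visited; 10 ≤ 10 moves.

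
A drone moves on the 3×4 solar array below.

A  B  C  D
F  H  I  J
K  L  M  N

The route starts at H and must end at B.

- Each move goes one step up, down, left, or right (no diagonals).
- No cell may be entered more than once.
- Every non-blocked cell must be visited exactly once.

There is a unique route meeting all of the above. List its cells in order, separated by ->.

Need to visit all 12 open cells exactly once, starting at H and ending at B.
Cell A has only two open neighbours (F and B), so the path must pass straight through it: one of those is the cell it's entered from and the other is where it exits.
Route from H: right to I, up to C, right to D, 2× down (reaching N), 3× left (reaching K), 2× up (reaching A), right to B — 11 moves in all.
Check: all 12 open cells covered.

H -> I -> C -> D -> J -> N -> M -> L -> K -> F -> A -> B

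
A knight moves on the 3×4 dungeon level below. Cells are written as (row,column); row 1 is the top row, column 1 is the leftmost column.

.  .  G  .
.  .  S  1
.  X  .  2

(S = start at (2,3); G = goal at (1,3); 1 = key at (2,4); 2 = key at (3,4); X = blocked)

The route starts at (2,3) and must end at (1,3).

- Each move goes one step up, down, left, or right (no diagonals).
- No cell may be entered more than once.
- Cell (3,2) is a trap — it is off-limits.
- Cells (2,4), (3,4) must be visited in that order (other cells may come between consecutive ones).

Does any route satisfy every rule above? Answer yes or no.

no

Ignoring the required order, 1 revisit-free route from (2,3) to (1,3) passes through all of (2,4) and (3,4); the waypoint orders that occur are (3,4) → (2,4) (1) — never (2,4) → (3,4).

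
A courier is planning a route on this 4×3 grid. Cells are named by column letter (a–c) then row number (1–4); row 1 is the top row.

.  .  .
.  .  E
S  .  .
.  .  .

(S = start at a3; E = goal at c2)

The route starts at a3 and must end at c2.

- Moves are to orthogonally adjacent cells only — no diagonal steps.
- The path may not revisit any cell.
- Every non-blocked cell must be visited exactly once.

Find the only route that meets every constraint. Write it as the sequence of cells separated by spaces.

Need to visit all 12 open cells exactly once, starting at a3 and ending at c2.
Route from a3: down 1 to a4, right 2 to c4, up 1 to c3, left 1 to b3, up 1 to b2, left 1 to a2, up 1 to a1, right 2 to c1, down 1 to c2 — 11 moves in all.
Check: all 12 open cells covered.

a3 a4 b4 c4 c3 b3 b2 a2 a1 b1 c1 c2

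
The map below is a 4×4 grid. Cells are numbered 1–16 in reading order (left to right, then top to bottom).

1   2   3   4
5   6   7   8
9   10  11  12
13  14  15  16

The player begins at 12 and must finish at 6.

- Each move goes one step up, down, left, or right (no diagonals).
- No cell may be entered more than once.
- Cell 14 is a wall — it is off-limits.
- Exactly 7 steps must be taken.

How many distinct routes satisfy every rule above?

9

Need simple routes of exactly 7 moves from 12 to 6 (Manhattan distance 3, so 2 moves are spent on a detour and 2 undoing it).
Branch systematically from the start, pruning whenever the remaining move budget drops below the Manhattan distance to 6 or differs from it in parity. Grouping the completions by first move — via 8: 4; via 16: 2; via 11: 3 — and summing: 4 + 2 + 3 = 9.
That gives 9 routes.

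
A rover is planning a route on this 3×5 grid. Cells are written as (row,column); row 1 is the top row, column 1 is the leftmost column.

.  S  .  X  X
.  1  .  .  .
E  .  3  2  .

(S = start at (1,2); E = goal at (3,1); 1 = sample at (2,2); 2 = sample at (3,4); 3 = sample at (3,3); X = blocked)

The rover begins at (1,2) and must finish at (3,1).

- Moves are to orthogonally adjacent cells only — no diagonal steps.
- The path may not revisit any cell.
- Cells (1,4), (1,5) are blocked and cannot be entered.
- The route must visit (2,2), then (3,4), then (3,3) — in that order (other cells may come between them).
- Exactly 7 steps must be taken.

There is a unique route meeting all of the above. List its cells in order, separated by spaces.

(1,2) (2,2) (2,3) (2,4) (3,4) (3,3) (3,2) (3,1)

The waypoints must appear in the order (2,2), (3,4), (3,3), with no cell reused.
Route from (1,2): down to (2,2), 2× right (reaching (2,4)), down to (3,4), 3× left (reaching (3,1)) — 7 moves in all.
Check: order respected (1 at step 1, 2 at step 4, 3 at step 5); 7 moves as required.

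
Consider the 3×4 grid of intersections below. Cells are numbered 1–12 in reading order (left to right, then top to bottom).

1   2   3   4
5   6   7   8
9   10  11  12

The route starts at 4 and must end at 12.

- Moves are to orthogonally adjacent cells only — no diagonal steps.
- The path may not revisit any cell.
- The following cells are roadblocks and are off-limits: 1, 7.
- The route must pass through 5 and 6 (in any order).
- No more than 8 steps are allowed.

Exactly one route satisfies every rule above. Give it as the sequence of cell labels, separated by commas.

4, 3, 2, 6, 5, 9, 10, 11, 12

The budget equals the shortest possible length, so every move has to be on a shortest route through the required cells.
Route from 4: left 2 to 2, down 1 to 6, left 1 to 5, down 1 to 9, right 3 to 12 — 8 moves in all.
Check: all required cells visited; 8 ≤ 8 moves.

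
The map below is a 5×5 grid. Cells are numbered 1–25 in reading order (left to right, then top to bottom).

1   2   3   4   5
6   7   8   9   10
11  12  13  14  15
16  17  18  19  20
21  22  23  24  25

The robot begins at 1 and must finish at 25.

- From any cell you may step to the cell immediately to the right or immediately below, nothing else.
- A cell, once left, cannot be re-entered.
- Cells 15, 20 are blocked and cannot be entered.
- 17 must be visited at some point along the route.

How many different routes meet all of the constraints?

12

A right/down-only route from 1 to 25 makes exactly 4 down-moves and 4 right-moves in some order.
With no other constraints that would be C(8,4) = 70 routes.
Split at 17 and multiply the segment counts (each segment already excludes blocked cells): 1→17: 4; 17→25: 3; product = 12.
That gives 12 routes.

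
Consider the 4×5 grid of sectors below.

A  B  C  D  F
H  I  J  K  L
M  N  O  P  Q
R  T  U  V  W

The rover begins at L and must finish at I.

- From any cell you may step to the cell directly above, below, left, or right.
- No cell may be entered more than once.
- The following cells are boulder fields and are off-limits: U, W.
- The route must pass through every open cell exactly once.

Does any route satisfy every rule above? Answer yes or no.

no

Cell V has only one open neighbour but is neither the start nor the goal, so a Hamiltonian route would have to both enter and leave it through the same neighbour — impossible without revisiting.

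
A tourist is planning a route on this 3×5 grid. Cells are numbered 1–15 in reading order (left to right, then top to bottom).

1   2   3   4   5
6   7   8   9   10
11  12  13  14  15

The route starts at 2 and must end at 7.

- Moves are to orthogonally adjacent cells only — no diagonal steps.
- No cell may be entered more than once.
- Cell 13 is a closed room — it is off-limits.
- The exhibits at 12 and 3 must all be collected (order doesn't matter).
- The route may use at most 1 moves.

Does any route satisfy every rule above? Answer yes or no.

Even ignoring the no-revisit rule, getting from 2 to 7, taking the cheapest ordering 2 → 3 → 12 → 7 needs at least 1 + 3 + 1 = 5 moves (Manhattan distance per leg), which exceeds the 1-move limit.

no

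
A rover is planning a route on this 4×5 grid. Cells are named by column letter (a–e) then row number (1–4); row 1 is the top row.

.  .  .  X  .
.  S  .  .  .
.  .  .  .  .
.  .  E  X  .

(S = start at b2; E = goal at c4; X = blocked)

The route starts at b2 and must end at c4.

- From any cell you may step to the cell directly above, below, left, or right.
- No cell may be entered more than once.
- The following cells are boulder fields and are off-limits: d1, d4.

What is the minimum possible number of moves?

3

The Manhattan distance from b2 to c4 is |2−4| + |2−3| = 3, so at least 3 moves are needed.
A route of 3 moves achieves this: b2 → b3 → b4 → c4.
Since 3 matches the lower bound, it is optimal.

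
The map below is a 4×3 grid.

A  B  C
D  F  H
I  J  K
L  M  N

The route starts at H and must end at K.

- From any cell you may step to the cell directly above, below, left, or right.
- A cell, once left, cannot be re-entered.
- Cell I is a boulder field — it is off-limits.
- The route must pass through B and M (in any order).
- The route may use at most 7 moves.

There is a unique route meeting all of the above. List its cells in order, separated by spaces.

Any route must reach B and M and still end at K within 7 moves, so the order of the required stops is forced.
Route from H: up 1 to C, left 1 to B, down 3 to M, right 1 to N, up 1 to K — 7 moves in all.
Check: all required cells visited; 7 ≤ 7 moves.

H C B F J M N K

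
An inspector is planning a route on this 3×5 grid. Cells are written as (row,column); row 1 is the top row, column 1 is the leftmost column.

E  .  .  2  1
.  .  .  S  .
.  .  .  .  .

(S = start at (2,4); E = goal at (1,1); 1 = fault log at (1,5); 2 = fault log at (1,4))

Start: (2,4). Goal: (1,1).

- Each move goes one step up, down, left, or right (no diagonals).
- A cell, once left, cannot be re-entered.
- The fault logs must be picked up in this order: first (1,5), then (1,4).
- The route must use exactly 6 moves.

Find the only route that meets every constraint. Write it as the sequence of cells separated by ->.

(2,4) -> (2,5) -> (1,5) -> (1,4) -> (1,3) -> (1,2) -> (1,1)

The waypoints must appear in the order (1,5), (1,4), with no cell reused.
Route from (2,4): right 1 to (2,5), up 1 to (1,5), left 4 to (1,1) — 6 moves in all.
Check: order respected (1 at step 2, 2 at step 3); 6 moves as required.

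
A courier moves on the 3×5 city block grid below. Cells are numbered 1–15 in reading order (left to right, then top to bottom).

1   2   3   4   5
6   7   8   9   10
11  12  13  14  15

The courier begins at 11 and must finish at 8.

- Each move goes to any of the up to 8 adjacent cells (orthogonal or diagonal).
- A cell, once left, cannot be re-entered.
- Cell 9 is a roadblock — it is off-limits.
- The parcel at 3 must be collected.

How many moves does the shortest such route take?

3

Any route passes through 3 somewhere between 11 and 8. Summing Chebyshev distances along the two legs (11 → 3 → 8) gives a lower bound of 2 + 1 = 3 moves.
A route of 3 moves achieves this: 11 → 7 → 3 → 8.
Since 3 matches the lower bound, it is optimal.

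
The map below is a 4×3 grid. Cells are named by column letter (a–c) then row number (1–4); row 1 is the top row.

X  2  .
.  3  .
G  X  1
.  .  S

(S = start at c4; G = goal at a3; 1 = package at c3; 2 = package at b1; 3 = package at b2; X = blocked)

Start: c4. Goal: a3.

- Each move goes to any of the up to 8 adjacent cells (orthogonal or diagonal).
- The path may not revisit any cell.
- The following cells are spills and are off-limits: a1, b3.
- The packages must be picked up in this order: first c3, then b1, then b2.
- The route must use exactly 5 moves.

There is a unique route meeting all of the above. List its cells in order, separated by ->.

The waypoints must appear in the order c3, b1, b2, with no cell reused.
Route from c4: up 2 to c2, up-left 1 to b1, down 1 to b2, down-left 1 to a3 — 5 moves in all.
Check: order respected (1 at step 1, 2 at step 3, 3 at step 4); 5 moves as required.

c4 -> c3 -> c2 -> b1 -> b2 -> a3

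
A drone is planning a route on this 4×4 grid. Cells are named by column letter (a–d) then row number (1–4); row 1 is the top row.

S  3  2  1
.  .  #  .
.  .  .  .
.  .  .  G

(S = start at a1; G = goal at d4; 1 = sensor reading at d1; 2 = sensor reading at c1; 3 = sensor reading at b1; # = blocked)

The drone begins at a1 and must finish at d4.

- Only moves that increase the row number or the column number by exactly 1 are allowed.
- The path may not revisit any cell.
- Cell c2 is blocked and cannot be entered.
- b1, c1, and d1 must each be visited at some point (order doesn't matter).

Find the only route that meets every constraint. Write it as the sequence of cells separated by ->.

a1 -> b1 -> c1 -> d1 -> d2 -> d3 -> d4

Moves only go right or down, so the column and row indices never decrease.
Route from a1: right 3 to d1, down 3 to d4 — 6 moves in all.
Check: all required cells visited.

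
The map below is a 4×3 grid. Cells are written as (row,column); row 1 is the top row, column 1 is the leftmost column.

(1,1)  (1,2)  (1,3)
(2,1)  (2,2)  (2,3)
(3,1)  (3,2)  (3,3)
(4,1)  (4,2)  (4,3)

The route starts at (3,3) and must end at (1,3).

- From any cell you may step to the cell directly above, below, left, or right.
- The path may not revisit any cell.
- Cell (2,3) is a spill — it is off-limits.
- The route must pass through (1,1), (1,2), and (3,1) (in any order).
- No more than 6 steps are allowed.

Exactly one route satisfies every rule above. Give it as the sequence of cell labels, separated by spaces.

Any route must reach (1,1), (1,2), and (3,1) and still end at (1,3) within 6 moves, so the order of the required stops is forced.
Route from (3,3): left 2 to (3,1), up 2 to (1,1), right 2 to (1,3) — 6 moves in all.
Check: all required cells visited; 6 ≤ 6 moves.

(3,3) (3,2) (3,1) (2,1) (1,1) (1,2) (1,3)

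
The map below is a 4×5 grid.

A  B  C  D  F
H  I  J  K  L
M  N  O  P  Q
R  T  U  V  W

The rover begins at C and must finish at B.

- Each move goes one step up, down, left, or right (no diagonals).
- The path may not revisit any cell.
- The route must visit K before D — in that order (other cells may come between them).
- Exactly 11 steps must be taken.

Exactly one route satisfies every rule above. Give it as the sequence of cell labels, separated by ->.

C -> J -> K -> D -> F -> L -> Q -> P -> O -> N -> I -> B

The waypoints must appear in the order K, D, with no cell reused.
Route from C: down to J, right to K, up to D, right to F, 2× down (reaching Q), 3× left (reaching N), 2× up (reaching B) — 11 moves in all.
Check: order respected (K at step 2, D at step 3); 11 moves as required.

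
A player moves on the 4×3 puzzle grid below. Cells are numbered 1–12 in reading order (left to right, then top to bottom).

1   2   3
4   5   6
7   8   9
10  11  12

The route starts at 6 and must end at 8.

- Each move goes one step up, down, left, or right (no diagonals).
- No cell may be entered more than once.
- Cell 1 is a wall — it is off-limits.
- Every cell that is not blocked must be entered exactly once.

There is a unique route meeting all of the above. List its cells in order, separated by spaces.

6 3 2 5 4 7 10 11 12 9 8

Need to visit all 11 open cells exactly once, starting at 6 and ending at 8.
Cell 2 has only two open neighbours (5 and 3), so the path must pass straight through it: one of those is the cell it's entered from and the other is where it exits.
Route from 6: up 1 to 3, left 1 to 2, down 1 to 5, left 1 to 4, down 2 to 10, right 2 to 12, up 1 to 9, left 1 to 8 — 10 moves in all.
Check: all 11 open cells covered.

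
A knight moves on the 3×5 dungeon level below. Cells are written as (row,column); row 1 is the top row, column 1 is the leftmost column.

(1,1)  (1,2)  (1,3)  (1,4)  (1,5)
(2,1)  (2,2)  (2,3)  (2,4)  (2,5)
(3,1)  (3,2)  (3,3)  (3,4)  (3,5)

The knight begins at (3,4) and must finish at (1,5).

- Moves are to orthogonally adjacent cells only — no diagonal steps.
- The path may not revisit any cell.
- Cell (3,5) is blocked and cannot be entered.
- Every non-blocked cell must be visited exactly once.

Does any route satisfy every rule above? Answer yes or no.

yes

One route that works: (3,4) → (3,3) → (2,3) → (2,2) → (3,2) → (3,1) → (2,1) → (1,1) → (1,2) → (1,3) → (1,4) → (2,4) → (2,5) → (1,5).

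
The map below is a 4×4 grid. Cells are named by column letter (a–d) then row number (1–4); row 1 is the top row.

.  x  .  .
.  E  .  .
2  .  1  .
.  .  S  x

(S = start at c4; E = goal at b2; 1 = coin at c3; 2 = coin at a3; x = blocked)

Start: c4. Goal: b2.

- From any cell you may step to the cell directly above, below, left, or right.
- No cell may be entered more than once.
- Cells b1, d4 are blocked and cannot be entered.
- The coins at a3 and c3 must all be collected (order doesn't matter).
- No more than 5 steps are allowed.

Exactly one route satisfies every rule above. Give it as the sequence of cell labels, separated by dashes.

The 5-move cap with required stops at a3, c3 leaves no slack for detours.
Route from c4: up 1 to c3, left 2 to a3, up 1 to a2, right 1 to b2 — 5 moves in all.
Check: all required cells visited; 5 ≤ 5 moves.

c4 - c3 - b3 - a3 - a2 - b2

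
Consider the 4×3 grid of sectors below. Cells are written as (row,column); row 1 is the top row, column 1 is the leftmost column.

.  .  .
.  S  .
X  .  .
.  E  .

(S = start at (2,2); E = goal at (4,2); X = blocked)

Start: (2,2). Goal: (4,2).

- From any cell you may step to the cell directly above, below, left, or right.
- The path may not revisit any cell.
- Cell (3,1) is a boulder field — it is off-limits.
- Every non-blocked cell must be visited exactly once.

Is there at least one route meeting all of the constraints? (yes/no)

Cell (4,1) has only one open neighbour but is neither the start nor the goal, so a Hamiltonian route would have to both enter and leave it through the same neighbour — impossible without revisiting.

no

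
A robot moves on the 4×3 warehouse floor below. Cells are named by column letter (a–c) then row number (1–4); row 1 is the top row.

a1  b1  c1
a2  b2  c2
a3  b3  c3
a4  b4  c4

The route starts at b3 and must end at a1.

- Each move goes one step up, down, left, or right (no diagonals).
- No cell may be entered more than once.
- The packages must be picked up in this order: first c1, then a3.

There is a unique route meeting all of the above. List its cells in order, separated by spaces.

The waypoints must appear in the order c1, a3, with no cell reused.
Route from b3: 2× up (reaching b1), right to c1, 3× down (reaching c4), 2× left (reaching a4), 3× up (reaching a1) — 11 moves in all.
Check: order respected (c1 at step 3, a3 at step 9).

b3 b2 b1 c1 c2 c3 c4 b4 a4 a3 a2 a1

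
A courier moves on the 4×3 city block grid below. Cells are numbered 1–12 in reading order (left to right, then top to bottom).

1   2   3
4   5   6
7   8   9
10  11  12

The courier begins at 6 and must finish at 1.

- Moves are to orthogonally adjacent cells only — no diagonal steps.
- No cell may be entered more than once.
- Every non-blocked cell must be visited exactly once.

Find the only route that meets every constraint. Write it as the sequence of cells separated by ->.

Need to visit all 12 open cells exactly once, starting at 6 and ending at 1.
Cell 10 has only two open neighbours (7 and 11), so the path must pass straight through it: one of those is the cell it's entered from and the other is where it exits.
Route from 6: up 1 to 3, left 1 to 2, down 2 to 8, right 1 to 9, down 1 to 12, left 2 to 10, up 3 to 1 — 11 moves in all.
Check: all 12 open cells covered.

6 -> 3 -> 2 -> 5 -> 8 -> 9 -> 12 -> 11 -> 10 -> 7 -> 4 -> 1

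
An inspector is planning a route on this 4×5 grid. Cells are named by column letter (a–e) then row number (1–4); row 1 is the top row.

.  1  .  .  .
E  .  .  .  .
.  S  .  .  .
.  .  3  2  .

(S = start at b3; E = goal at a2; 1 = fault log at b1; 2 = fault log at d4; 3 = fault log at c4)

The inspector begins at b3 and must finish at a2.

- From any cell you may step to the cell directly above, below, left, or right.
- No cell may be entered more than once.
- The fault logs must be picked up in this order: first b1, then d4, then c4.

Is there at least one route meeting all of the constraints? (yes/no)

One route that works: b3 → b2 → b1 → c1 → c2 → c3 → d3 → d4 → c4 → b4 → a4 → a3 → a2.

yes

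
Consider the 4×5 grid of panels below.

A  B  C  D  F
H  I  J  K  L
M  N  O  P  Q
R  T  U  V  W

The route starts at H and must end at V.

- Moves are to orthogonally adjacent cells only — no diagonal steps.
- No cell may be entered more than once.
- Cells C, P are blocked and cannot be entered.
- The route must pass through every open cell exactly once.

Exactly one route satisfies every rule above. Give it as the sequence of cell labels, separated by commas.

H, A, B, I, N, M, R, T, U, O, J, K, D, F, L, Q, W, V

Need to visit all 18 open cells exactly once, starting at H and ending at V.
Cell Q has only two open neighbours (L and W), so the path must pass straight through it: one of those is the cell it's entered from and the other is where it exits.
Route from H: up to A, right to B, 2× down (reaching N), left to M, down to R, 2× right (reaching U), 2× up (reaching J), right to K, up to D, right to F, 3× down (reaching W), left to V — 17 moves in all.
Check: all 18 open cells covered.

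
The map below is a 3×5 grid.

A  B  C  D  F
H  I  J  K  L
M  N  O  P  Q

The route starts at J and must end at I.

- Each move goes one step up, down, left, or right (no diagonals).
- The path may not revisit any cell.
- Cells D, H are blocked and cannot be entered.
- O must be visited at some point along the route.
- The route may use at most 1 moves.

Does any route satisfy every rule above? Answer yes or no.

no

Even ignoring the no-revisit rule, getting from J to I via O needs at least 1 + 2 = 3 moves (Manhattan distance per leg), which exceeds the 1-move limit.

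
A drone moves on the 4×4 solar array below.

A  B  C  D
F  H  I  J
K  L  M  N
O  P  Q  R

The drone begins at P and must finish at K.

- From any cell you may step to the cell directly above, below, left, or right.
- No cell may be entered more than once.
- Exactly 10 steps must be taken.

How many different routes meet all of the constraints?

40

Need simple routes of exactly 10 moves from P to K (Manhattan distance 2, so 4 moves are spent on a detour and 4 undoing it).
Branch systematically from the start, pruning whenever the remaining move budget drops below the Manhattan distance to K or differs from it in parity. Grouping the completions by first move — via L: 10; via Q: 30 (no valid completion starts via O) — and summing: 10 + 30 = 40.
That gives 40 routes.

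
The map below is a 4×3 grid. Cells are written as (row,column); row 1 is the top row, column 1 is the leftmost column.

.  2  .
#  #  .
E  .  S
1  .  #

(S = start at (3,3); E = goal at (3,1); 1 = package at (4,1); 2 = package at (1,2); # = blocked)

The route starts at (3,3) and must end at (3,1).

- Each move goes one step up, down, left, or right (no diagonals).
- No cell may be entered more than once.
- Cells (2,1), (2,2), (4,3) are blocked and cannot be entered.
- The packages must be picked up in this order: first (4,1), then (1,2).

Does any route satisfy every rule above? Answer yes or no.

Every way from (1,2) onward to (3,1) runs back through (3,3), which the route has already used — so it cannot be completed without a revisit.

no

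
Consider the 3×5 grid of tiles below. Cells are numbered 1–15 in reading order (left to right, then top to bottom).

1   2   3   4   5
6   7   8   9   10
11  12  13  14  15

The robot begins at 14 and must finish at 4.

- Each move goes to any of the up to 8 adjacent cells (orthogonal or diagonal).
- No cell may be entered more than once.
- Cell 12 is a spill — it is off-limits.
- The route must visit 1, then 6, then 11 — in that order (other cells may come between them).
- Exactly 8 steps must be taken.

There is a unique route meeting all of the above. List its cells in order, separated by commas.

The waypoints must appear in the order 1, 6, 11, with no cell reused.
Route from 14: up-left 2 to 2, left 1 to 1, down 2 to 11, up-right 2 to 3, right 1 to 4 — 8 moves in all.
Check: order respected (1 at step 3, 6 at step 4, 11 at step 5); 8 moves as required.

14, 8, 2, 1, 6, 11, 7, 3, 4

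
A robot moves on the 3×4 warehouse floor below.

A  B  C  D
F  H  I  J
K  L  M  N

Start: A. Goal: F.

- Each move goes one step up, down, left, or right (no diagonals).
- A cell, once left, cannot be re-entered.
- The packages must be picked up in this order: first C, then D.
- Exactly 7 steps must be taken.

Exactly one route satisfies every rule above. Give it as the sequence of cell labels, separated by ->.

The waypoints must appear in the order C, D, with no cell reused.
Route from A: right 3 to D, down 1 to J, left 3 to F — 7 moves in all.
Check: order respected (C at step 2, D at step 3); 7 moves as required.

A -> B -> C -> D -> J -> I -> H -> F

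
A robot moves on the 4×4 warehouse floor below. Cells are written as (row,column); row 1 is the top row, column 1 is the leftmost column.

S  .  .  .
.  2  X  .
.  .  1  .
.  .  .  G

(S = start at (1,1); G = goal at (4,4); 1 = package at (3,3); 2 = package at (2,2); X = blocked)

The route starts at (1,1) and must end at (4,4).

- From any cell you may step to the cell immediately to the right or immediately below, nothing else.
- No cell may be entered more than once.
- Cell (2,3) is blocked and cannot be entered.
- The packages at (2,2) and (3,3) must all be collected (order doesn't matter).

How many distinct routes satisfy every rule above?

A right/down-only route from (1,1) to (4,4) makes exactly 3 down-moves and 3 right-moves in some order.
With no other constraints that would be C(6,3) = 20 routes.
A monotone route can only reach the required cells in the order (2,2), (3,3), so split there and multiply the segment counts (each segment already excludes blocked cells): (1,1)→(2,2): 2; (2,2)→(3,3): 1; (3,3)→(4,4): 2; product = 4.
That gives 4 routes.

4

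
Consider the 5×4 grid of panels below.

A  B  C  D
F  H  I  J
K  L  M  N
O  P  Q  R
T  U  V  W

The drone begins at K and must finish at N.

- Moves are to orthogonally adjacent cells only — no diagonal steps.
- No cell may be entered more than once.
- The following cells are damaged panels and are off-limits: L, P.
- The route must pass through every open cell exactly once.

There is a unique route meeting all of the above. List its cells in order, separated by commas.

K, O, T, U, V, W, R, Q, M, I, H, F, A, B, C, D, J, N

Need to visit all 18 open cells exactly once, starting at K and ending at N.
Cell D has only two open neighbours (J and C), so the path must pass straight through it: one of those is the cell it's entered from and the other is where it exits.
Route from K: down 2 to T, right 3 to W, up 1 to R, left 1 to Q, up 2 to I, left 2 to F, up 1 to A, right 3 to D, down 2 to N — 17 moves in all.
Check: all 18 open cells covered.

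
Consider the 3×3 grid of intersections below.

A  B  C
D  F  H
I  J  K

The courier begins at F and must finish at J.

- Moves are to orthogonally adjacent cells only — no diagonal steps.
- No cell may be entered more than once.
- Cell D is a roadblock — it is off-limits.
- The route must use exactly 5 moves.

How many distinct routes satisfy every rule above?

1

Need simple routes of exactly 5 moves from F to J (Manhattan distance 1, so 2 moves are spent on a detour and 2 undoing it).
Enumerating: F B C H K J.
That gives 1 route.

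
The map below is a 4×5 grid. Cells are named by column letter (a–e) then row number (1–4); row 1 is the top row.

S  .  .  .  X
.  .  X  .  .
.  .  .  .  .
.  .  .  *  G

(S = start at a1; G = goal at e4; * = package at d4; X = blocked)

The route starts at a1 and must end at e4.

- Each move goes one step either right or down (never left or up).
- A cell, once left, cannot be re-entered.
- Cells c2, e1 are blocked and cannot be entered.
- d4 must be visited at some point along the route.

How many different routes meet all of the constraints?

A right/down-only route from a1 to e4 makes exactly 3 down-moves and 4 right-moves in some order.
With no other constraints that would be C(7,3) = 35 routes.
Split at d4 and multiply the segment counts (each segment already excludes blocked cells): a1→d4: 11; d4→e4: 1; product = 11.
That gives 11 routes.

11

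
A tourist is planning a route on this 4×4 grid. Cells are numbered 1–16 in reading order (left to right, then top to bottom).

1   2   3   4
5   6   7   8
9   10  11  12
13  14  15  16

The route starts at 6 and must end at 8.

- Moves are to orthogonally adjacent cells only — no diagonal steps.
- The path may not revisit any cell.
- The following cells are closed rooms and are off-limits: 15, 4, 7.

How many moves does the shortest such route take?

4

The Manhattan distance from 6 to 8 is |2−2| + |2−4| = 2, so at least 2 moves are needed.
That bound ignores the blocked cells. Measuring each leg by the fewest moves that actually steer around them (6→8: 4) raises the lower bound to 4.
A route of 4 moves exists: 6 → 10 → 11 → 12 → 8.
Since 4 matches that lower bound, it is optimal.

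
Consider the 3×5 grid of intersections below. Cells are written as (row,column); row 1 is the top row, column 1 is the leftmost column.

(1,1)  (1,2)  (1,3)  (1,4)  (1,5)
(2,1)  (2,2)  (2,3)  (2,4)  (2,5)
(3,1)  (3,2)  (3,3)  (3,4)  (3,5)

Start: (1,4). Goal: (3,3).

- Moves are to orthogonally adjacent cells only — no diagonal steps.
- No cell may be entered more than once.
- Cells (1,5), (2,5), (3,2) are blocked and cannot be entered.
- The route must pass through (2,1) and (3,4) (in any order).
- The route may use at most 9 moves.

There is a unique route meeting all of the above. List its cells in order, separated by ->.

Any route must reach (2,1) and (3,4) and still end at (3,3) within 9 moves, so the order of the required stops is forced.
Route from (1,4): 3× left (reaching (1,1)), down to (2,1), 3× right (reaching (2,4)), down to (3,4), left to (3,3) — 9 moves in all.
Check: all required cells visited; 9 ≤ 9 moves.

(1,4) -> (1,3) -> (1,2) -> (1,1) -> (2,1) -> (2,2) -> (2,3) -> (2,4) -> (3,4) -> (3,3)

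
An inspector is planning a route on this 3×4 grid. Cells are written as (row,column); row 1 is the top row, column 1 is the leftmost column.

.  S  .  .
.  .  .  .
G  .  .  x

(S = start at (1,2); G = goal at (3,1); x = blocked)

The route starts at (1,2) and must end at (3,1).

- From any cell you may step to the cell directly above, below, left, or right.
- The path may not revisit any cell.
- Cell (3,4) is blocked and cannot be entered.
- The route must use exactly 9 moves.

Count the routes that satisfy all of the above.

Need simple routes of exactly 9 moves from (1,2) to (3,1) (Manhattan distance 3, so 3 moves are spent on a detour and 3 undoing it).
Enumerating: (1,2) (1,3) (1,4) (2,4) (2,3) (3,3) (3,2) (2,2) (2,1) (3,1).
That gives 1 route.

1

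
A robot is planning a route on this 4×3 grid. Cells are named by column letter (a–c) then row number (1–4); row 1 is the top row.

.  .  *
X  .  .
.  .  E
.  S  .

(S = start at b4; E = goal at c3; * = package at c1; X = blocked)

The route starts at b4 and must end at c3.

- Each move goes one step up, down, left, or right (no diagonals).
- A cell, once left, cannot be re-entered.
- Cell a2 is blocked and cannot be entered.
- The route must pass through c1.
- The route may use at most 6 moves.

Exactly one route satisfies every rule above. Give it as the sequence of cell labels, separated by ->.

The budget equals the shortest possible length, so every move has to be on a shortest route through the required cells.
Route from b4: 3× up (reaching b1), right to c1, 2× down (reaching c3) — 6 moves in all.
Check: all required cells visited; 6 ≤ 6 moves.

b4 -> b3 -> b2 -> b1 -> c1 -> c2 -> c3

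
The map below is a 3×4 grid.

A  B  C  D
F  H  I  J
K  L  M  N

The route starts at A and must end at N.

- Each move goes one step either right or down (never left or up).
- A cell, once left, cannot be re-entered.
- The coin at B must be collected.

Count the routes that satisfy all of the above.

6

A right/down-only route from A to N makes exactly 2 down-moves and 3 right-moves in some order.
With no other constraints that would be C(5,2) = 10 routes.
Split at B and multiply the segment counts: A→B: 1; B→N: 6; product = 6.
That gives 6 routes.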